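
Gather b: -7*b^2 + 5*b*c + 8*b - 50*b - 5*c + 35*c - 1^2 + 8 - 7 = -7*b^2 + b*(5*c - 42) + 30*c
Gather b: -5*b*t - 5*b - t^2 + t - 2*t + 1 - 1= b*(-5*t - 5) - t^2 - t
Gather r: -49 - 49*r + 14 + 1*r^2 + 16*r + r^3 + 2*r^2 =r^3 + 3*r^2 - 33*r - 35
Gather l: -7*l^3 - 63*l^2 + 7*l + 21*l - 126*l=-7*l^3 - 63*l^2 - 98*l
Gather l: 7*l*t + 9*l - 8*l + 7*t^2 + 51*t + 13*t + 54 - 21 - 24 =l*(7*t + 1) + 7*t^2 + 64*t + 9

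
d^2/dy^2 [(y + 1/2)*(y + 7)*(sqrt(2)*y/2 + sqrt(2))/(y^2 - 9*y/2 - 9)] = sqrt(2)*(724*y^3 + 3192*y^2 + 5184*y + 1800)/(8*y^6 - 108*y^5 + 270*y^4 + 1215*y^3 - 2430*y^2 - 8748*y - 5832)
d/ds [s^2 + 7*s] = 2*s + 7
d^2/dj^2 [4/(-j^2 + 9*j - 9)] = 8*(j^2 - 9*j - (2*j - 9)^2 + 9)/(j^2 - 9*j + 9)^3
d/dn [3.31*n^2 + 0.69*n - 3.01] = 6.62*n + 0.69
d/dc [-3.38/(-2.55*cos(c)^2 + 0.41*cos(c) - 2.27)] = (17.238*cos(c) - 1.3858)*sin(c)/(2.55*cos(c)^2 - 0.41*cos(c) + 2.27)^2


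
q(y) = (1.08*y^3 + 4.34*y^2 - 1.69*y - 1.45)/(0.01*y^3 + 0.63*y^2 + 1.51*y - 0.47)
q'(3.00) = 1.92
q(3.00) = 6.17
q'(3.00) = 1.92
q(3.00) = 6.17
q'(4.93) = 1.65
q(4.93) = 9.59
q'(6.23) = 1.55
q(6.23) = 11.66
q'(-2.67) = 555.58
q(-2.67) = -66.94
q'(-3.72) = 10.87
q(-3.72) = 4.39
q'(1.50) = 2.63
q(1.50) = 2.90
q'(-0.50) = 4.62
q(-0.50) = -0.32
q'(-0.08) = 9.30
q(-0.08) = 2.19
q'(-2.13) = 19.76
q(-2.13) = -12.33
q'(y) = (-0.03*y^2 - 1.26*y - 1.51)*(1.08*y^3 + 4.34*y^2 - 1.69*y - 1.45)/(0.01*y^3 + 0.63*y^2 + 1.51*y - 0.47)^2 + (3.24*y^2 + 8.68*y - 1.69)/(0.01*y^3 + 0.63*y^2 + 1.51*y - 0.47) = (6.93889390390723e-18*y^5 + 0.637*y^4 + 3.2954*y^3 + 6.1388*y^2 - 2.2526*y + 2.9838)/(0.0001*y^6 + 0.0126*y^5 + 0.4271*y^4 + 1.8932*y^3 + 1.6879*y^2 - 1.4194*y + 0.2209)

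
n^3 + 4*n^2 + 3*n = n*(n + 1)*(n + 3)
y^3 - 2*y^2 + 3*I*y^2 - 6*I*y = y*(y - 2)*(y + 3*I)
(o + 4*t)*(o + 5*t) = o^2 + 9*o*t + 20*t^2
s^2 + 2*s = s*(s + 2)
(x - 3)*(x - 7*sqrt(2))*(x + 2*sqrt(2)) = x^3 - 5*sqrt(2)*x^2 - 3*x^2 - 28*x + 15*sqrt(2)*x + 84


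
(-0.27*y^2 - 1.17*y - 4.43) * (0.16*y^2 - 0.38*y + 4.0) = -0.0432*y^4 - 0.0846*y^3 - 1.3442*y^2 - 2.9966*y - 17.72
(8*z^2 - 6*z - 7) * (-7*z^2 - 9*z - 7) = -56*z^4 - 30*z^3 + 47*z^2 + 105*z + 49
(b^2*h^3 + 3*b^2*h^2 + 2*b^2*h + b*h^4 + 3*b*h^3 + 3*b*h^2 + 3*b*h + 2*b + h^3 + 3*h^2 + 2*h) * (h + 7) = b^2*h^4 + 10*b^2*h^3 + 23*b^2*h^2 + 14*b^2*h + b*h^5 + 10*b*h^4 + 24*b*h^3 + 24*b*h^2 + 23*b*h + 14*b + h^4 + 10*h^3 + 23*h^2 + 14*h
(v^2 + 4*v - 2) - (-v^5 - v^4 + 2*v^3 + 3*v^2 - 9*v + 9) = v^5 + v^4 - 2*v^3 - 2*v^2 + 13*v - 11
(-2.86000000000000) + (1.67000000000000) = -1.19000000000000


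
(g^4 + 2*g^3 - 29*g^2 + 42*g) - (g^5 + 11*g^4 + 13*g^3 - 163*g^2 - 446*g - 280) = -g^5 - 10*g^4 - 11*g^3 + 134*g^2 + 488*g + 280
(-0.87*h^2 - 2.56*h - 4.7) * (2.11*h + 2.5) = -1.8357*h^3 - 7.5766*h^2 - 16.317*h - 11.75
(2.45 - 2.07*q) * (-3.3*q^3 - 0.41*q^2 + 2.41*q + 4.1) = 6.831*q^4 - 7.2363*q^3 - 5.9932*q^2 - 2.5825*q + 10.045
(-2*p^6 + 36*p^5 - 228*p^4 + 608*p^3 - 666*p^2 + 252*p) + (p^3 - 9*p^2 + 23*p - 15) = -2*p^6 + 36*p^5 - 228*p^4 + 609*p^3 - 675*p^2 + 275*p - 15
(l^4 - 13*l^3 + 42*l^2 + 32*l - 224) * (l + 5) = l^5 - 8*l^4 - 23*l^3 + 242*l^2 - 64*l - 1120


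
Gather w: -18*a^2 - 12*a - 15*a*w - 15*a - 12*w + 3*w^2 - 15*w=-18*a^2 - 27*a + 3*w^2 + w*(-15*a - 27)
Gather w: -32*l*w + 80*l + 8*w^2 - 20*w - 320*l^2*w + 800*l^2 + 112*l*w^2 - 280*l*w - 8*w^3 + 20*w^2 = 800*l^2 + 80*l - 8*w^3 + w^2*(112*l + 28) + w*(-320*l^2 - 312*l - 20)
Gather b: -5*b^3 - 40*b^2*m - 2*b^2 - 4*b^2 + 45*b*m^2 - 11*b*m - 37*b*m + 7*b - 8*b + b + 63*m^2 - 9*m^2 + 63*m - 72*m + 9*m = -5*b^3 + b^2*(-40*m - 6) + b*(45*m^2 - 48*m) + 54*m^2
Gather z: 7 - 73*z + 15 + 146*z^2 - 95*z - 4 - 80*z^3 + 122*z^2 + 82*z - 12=-80*z^3 + 268*z^2 - 86*z + 6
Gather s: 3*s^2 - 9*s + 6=3*s^2 - 9*s + 6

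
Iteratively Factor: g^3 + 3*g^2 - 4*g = (g)*(g^2 + 3*g - 4) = g*(g - 1)*(g + 4)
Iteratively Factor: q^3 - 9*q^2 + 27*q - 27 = (q - 3)*(q^2 - 6*q + 9) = (q - 3)^2*(q - 3)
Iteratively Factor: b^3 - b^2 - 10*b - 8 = (b - 4)*(b^2 + 3*b + 2) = (b - 4)*(b + 1)*(b + 2)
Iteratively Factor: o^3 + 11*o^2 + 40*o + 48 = (o + 4)*(o^2 + 7*o + 12) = (o + 4)^2*(o + 3)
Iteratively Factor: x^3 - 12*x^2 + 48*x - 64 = (x - 4)*(x^2 - 8*x + 16) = (x - 4)^2*(x - 4)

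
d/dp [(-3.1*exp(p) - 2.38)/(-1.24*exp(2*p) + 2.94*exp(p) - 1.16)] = (-3.844*exp(2*p) - 5.9024*exp(p) + 10.5932)*exp(p)/(1.5376*exp(4*p) - 7.2912*exp(3*p) + 11.5204*exp(2*p) - 6.8208*exp(p) + 1.3456)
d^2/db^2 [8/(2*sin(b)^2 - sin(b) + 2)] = 8*(-16*sin(b)^4 + 6*sin(b)^3 + 39*sin(b)^2 - 14*sin(b) - 6)/(-sin(b) - cos(2*b) + 3)^3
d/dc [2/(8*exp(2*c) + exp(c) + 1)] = (-32*exp(c) - 2)*exp(c)/(8*exp(2*c) + exp(c) + 1)^2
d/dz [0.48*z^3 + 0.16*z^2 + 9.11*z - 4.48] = 1.44*z^2 + 0.32*z + 9.11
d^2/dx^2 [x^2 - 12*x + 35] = 2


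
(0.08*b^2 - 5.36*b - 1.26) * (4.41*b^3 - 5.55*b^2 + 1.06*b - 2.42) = 0.3528*b^5 - 24.0816*b^4 + 24.2762*b^3 + 1.1178*b^2 + 11.6356*b + 3.0492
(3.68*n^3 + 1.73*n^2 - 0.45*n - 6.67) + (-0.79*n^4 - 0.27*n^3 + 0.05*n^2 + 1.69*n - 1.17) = -0.79*n^4 + 3.41*n^3 + 1.78*n^2 + 1.24*n - 7.84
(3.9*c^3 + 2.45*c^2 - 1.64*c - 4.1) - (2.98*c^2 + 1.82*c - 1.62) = 3.9*c^3 - 0.53*c^2 - 3.46*c - 2.48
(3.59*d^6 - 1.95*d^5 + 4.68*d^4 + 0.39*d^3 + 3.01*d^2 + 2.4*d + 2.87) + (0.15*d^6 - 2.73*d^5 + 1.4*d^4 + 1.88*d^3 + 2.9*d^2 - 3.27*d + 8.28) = 3.74*d^6 - 4.68*d^5 + 6.08*d^4 + 2.27*d^3 + 5.91*d^2 - 0.87*d + 11.15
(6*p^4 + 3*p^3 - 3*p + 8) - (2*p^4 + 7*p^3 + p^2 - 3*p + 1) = 4*p^4 - 4*p^3 - p^2 + 7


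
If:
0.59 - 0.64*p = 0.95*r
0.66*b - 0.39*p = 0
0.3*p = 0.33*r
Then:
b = 0.23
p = 0.39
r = 0.36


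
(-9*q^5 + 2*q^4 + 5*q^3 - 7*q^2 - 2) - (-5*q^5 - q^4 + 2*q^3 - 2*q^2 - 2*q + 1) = -4*q^5 + 3*q^4 + 3*q^3 - 5*q^2 + 2*q - 3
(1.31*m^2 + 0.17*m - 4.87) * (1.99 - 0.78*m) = -1.0218*m^3 + 2.4743*m^2 + 4.1369*m - 9.6913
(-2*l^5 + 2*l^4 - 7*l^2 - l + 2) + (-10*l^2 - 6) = -2*l^5 + 2*l^4 - 17*l^2 - l - 4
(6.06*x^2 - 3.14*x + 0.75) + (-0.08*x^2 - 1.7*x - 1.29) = 5.98*x^2 - 4.84*x - 0.54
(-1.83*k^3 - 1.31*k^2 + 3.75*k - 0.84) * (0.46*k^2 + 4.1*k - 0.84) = -0.8418*k^5 - 8.1056*k^4 - 2.1088*k^3 + 16.089*k^2 - 6.594*k + 0.7056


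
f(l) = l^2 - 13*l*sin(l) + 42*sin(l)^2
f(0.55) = 8.04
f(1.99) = 15.37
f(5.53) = 99.40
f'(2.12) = -29.86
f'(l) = -13*l*cos(l) + 2*l + 84*sin(l)*cos(l) - 13*sin(l)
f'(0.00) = 0.00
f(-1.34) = 24.64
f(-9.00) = 39.92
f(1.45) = 24.78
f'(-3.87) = -95.66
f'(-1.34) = -4.75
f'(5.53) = -74.41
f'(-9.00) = -87.70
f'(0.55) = 25.64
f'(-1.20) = -13.00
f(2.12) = 11.54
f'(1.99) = -28.59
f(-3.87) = 67.08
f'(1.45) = -2.23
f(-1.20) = 23.39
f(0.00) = 0.00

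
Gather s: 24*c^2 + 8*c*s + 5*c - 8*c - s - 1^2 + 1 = 24*c^2 - 3*c + s*(8*c - 1)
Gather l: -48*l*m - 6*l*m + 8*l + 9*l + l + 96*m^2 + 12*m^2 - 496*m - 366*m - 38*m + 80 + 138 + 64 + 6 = l*(18 - 54*m) + 108*m^2 - 900*m + 288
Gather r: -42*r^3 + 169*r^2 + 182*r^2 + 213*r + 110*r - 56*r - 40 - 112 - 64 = -42*r^3 + 351*r^2 + 267*r - 216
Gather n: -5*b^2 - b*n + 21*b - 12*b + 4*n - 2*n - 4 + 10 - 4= -5*b^2 + 9*b + n*(2 - b) + 2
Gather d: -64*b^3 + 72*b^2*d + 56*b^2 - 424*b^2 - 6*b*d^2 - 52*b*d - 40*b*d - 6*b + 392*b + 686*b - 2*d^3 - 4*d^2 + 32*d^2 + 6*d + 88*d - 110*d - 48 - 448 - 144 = -64*b^3 - 368*b^2 + 1072*b - 2*d^3 + d^2*(28 - 6*b) + d*(72*b^2 - 92*b - 16) - 640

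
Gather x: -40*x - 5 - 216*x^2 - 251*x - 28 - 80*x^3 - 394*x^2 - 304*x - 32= -80*x^3 - 610*x^2 - 595*x - 65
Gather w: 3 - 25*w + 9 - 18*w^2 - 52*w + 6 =-18*w^2 - 77*w + 18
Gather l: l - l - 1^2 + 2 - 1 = 0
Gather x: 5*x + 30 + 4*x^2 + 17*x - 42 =4*x^2 + 22*x - 12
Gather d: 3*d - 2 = 3*d - 2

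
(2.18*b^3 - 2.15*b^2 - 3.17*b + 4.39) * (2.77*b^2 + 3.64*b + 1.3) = 6.0386*b^5 + 1.9797*b^4 - 13.7729*b^3 - 2.1735*b^2 + 11.8586*b + 5.707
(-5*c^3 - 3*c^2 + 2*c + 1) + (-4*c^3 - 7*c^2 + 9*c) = -9*c^3 - 10*c^2 + 11*c + 1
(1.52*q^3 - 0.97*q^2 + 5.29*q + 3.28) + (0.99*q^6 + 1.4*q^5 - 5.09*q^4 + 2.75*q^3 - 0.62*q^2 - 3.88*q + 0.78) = 0.99*q^6 + 1.4*q^5 - 5.09*q^4 + 4.27*q^3 - 1.59*q^2 + 1.41*q + 4.06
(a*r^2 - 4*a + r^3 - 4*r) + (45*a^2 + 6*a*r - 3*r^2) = 45*a^2 + a*r^2 + 6*a*r - 4*a + r^3 - 3*r^2 - 4*r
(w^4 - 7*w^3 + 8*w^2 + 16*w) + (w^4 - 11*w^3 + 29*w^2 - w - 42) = 2*w^4 - 18*w^3 + 37*w^2 + 15*w - 42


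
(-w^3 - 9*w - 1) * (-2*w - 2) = 2*w^4 + 2*w^3 + 18*w^2 + 20*w + 2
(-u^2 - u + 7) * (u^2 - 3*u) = -u^4 + 2*u^3 + 10*u^2 - 21*u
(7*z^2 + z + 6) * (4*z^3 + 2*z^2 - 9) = 28*z^5 + 18*z^4 + 26*z^3 - 51*z^2 - 9*z - 54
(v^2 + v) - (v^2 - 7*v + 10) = 8*v - 10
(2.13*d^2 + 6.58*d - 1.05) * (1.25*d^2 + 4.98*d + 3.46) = 2.6625*d^4 + 18.8324*d^3 + 38.8257*d^2 + 17.5378*d - 3.633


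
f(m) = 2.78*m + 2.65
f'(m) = 2.78000000000000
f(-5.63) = -13.00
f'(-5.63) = 2.78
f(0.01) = 2.68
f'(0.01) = 2.78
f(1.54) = 6.93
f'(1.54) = 2.78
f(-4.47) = -9.78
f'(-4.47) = 2.78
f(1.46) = 6.71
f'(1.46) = 2.78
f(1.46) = 6.71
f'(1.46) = 2.78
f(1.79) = 7.63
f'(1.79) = 2.78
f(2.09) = 8.46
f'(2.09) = 2.78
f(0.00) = 2.65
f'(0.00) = 2.78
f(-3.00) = -5.69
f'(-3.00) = 2.78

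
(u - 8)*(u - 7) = u^2 - 15*u + 56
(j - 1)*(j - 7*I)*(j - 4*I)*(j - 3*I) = j^4 - j^3 - 14*I*j^3 - 61*j^2 + 14*I*j^2 + 61*j + 84*I*j - 84*I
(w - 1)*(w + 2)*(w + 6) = w^3 + 7*w^2 + 4*w - 12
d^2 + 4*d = d*(d + 4)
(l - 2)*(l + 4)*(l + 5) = l^3 + 7*l^2 + 2*l - 40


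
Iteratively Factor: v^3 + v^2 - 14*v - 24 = (v + 3)*(v^2 - 2*v - 8) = (v + 2)*(v + 3)*(v - 4)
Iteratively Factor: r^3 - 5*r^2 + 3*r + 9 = (r + 1)*(r^2 - 6*r + 9) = (r - 3)*(r + 1)*(r - 3)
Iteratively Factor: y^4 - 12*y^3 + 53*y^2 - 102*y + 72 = (y - 4)*(y^3 - 8*y^2 + 21*y - 18) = (y - 4)*(y - 3)*(y^2 - 5*y + 6) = (y - 4)*(y - 3)^2*(y - 2)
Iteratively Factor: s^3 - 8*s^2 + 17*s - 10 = (s - 2)*(s^2 - 6*s + 5) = (s - 5)*(s - 2)*(s - 1)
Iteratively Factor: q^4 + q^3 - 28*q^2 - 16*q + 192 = (q - 4)*(q^3 + 5*q^2 - 8*q - 48) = (q - 4)*(q + 4)*(q^2 + q - 12) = (q - 4)*(q - 3)*(q + 4)*(q + 4)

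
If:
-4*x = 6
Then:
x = -3/2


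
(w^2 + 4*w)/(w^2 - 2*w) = (w + 4)/(w - 2)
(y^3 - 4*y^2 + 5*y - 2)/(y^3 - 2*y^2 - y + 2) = (y - 1)/(y + 1)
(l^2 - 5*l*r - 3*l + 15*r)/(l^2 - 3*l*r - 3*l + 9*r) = (-l + 5*r)/(-l + 3*r)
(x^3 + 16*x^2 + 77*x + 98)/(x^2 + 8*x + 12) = (x^2 + 14*x + 49)/(x + 6)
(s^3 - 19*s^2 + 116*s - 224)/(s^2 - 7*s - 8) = (s^2 - 11*s + 28)/(s + 1)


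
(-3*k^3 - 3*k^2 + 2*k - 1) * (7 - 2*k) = 6*k^4 - 15*k^3 - 25*k^2 + 16*k - 7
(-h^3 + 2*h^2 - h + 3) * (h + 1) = -h^4 + h^3 + h^2 + 2*h + 3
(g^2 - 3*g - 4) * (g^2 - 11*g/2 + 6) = g^4 - 17*g^3/2 + 37*g^2/2 + 4*g - 24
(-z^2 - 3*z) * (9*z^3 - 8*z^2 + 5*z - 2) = -9*z^5 - 19*z^4 + 19*z^3 - 13*z^2 + 6*z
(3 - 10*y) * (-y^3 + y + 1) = 10*y^4 - 3*y^3 - 10*y^2 - 7*y + 3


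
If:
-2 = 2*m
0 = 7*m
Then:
No Solution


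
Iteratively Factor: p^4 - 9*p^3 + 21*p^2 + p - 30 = (p - 2)*(p^3 - 7*p^2 + 7*p + 15) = (p - 3)*(p - 2)*(p^2 - 4*p - 5) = (p - 3)*(p - 2)*(p + 1)*(p - 5)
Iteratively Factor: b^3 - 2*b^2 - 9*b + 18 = (b + 3)*(b^2 - 5*b + 6) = (b - 3)*(b + 3)*(b - 2)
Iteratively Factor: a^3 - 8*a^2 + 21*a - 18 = (a - 3)*(a^2 - 5*a + 6) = (a - 3)*(a - 2)*(a - 3)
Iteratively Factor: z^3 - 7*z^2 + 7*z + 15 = (z - 3)*(z^2 - 4*z - 5) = (z - 5)*(z - 3)*(z + 1)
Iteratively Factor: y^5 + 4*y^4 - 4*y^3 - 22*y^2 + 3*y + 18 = (y + 3)*(y^4 + y^3 - 7*y^2 - y + 6) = (y - 2)*(y + 3)*(y^3 + 3*y^2 - y - 3) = (y - 2)*(y + 3)^2*(y^2 - 1) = (y - 2)*(y + 1)*(y + 3)^2*(y - 1)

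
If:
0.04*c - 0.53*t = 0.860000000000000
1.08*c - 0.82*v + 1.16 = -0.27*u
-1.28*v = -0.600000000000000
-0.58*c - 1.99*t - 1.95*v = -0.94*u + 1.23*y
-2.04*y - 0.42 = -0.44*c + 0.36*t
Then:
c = -0.10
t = -1.63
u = -2.46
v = 0.47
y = 0.06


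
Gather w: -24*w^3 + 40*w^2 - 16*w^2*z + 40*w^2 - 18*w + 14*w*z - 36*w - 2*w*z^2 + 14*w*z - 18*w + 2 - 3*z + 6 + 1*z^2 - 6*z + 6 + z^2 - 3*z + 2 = -24*w^3 + w^2*(80 - 16*z) + w*(-2*z^2 + 28*z - 72) + 2*z^2 - 12*z + 16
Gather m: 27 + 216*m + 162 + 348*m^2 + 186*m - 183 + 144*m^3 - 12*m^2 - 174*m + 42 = 144*m^3 + 336*m^2 + 228*m + 48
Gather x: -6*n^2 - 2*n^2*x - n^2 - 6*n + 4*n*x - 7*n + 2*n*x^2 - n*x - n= -7*n^2 + 2*n*x^2 - 14*n + x*(-2*n^2 + 3*n)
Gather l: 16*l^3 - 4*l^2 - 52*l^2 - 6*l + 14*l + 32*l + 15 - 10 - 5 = 16*l^3 - 56*l^2 + 40*l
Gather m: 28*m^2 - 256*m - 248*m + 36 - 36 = 28*m^2 - 504*m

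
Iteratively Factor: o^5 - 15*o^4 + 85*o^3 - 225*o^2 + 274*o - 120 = (o - 1)*(o^4 - 14*o^3 + 71*o^2 - 154*o + 120) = (o - 3)*(o - 1)*(o^3 - 11*o^2 + 38*o - 40) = (o - 3)*(o - 2)*(o - 1)*(o^2 - 9*o + 20) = (o - 5)*(o - 3)*(o - 2)*(o - 1)*(o - 4)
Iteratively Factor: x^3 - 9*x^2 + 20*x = (x - 5)*(x^2 - 4*x) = x*(x - 5)*(x - 4)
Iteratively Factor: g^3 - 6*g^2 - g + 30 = (g - 3)*(g^2 - 3*g - 10) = (g - 5)*(g - 3)*(g + 2)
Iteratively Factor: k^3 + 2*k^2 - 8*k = (k)*(k^2 + 2*k - 8) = k*(k - 2)*(k + 4)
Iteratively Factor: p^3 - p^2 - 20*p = (p - 5)*(p^2 + 4*p) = p*(p - 5)*(p + 4)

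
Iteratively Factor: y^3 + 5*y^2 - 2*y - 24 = (y + 4)*(y^2 + y - 6) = (y - 2)*(y + 4)*(y + 3)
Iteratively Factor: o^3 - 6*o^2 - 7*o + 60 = (o - 5)*(o^2 - o - 12) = (o - 5)*(o + 3)*(o - 4)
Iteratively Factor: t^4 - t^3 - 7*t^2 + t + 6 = (t + 2)*(t^3 - 3*t^2 - t + 3) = (t - 3)*(t + 2)*(t^2 - 1) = (t - 3)*(t + 1)*(t + 2)*(t - 1)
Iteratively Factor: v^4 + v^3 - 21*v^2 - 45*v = (v)*(v^3 + v^2 - 21*v - 45) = v*(v + 3)*(v^2 - 2*v - 15) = v*(v + 3)^2*(v - 5)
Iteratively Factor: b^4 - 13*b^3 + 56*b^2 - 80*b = (b - 5)*(b^3 - 8*b^2 + 16*b) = (b - 5)*(b - 4)*(b^2 - 4*b) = b*(b - 5)*(b - 4)*(b - 4)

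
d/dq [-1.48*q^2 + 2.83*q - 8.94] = 2.83 - 2.96*q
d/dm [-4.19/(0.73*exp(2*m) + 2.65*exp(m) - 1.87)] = (6.1174*exp(m) + 11.1035)*exp(m)/(0.73*exp(2*m) + 2.65*exp(m) - 1.87)^2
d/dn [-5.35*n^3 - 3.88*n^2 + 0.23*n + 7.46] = -16.05*n^2 - 7.76*n + 0.23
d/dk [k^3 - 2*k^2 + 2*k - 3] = 3*k^2 - 4*k + 2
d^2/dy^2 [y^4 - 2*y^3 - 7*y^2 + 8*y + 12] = 12*y^2 - 12*y - 14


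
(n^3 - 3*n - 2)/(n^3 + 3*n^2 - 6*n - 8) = (n + 1)/(n + 4)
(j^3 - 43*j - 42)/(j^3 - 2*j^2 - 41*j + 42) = (j + 1)/(j - 1)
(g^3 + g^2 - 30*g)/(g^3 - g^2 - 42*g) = (g - 5)/(g - 7)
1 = 1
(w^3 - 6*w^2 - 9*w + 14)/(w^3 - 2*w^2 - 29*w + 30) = (w^2 - 5*w - 14)/(w^2 - w - 30)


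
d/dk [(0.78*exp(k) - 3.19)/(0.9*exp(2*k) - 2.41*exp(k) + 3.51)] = (-0.702*exp(2*k) + 5.742*exp(k) - 4.9501)*exp(k)/(0.81*exp(4*k) - 4.338*exp(3*k) + 12.1261*exp(2*k) - 16.9182*exp(k) + 12.3201)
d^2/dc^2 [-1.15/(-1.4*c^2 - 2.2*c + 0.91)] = (-4.508*c^2 - 7.084*c + 1.15*(2.8*c + 2.2)*(5.6*c + 4.4) + 2.9302)/(1.4*c^2 + 2.2*c - 0.91)^3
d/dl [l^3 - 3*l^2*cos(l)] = 3*l*(l*sin(l) + l - 2*cos(l))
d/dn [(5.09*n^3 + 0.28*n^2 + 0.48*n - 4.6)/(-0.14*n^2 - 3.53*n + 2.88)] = (-0.7126*n^4 - 35.9354*n^3 + 43.0564*n^2 + 0.3248*n - 14.8556)/(0.0196*n^4 + 0.9884*n^3 + 11.6545*n^2 - 20.3328*n + 8.2944)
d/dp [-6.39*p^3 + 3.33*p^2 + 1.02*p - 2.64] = -19.17*p^2 + 6.66*p + 1.02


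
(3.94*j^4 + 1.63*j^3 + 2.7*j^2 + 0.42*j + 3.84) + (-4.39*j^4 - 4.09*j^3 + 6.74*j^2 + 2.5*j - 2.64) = -0.45*j^4 - 2.46*j^3 + 9.44*j^2 + 2.92*j + 1.2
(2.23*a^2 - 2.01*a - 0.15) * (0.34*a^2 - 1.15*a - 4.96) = 0.7582*a^4 - 3.2479*a^3 - 8.8003*a^2 + 10.1421*a + 0.744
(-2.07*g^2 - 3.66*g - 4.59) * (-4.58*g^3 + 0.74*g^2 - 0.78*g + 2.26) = 9.4806*g^5 + 15.231*g^4 + 19.9284*g^3 - 5.22*g^2 - 4.6914*g - 10.3734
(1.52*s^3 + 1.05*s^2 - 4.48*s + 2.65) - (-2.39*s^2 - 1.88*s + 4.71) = 1.52*s^3 + 3.44*s^2 - 2.6*s - 2.06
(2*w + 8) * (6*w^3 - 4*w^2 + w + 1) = 12*w^4 + 40*w^3 - 30*w^2 + 10*w + 8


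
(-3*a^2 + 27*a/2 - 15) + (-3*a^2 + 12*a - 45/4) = -6*a^2 + 51*a/2 - 105/4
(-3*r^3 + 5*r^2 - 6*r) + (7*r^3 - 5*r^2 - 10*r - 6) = 4*r^3 - 16*r - 6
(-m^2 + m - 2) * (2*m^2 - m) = -2*m^4 + 3*m^3 - 5*m^2 + 2*m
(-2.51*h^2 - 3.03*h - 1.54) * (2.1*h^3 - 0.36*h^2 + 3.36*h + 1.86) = -5.271*h^5 - 5.4594*h^4 - 10.5768*h^3 - 14.295*h^2 - 10.8102*h - 2.8644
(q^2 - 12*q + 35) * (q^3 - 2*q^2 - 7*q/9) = q^5 - 14*q^4 + 524*q^3/9 - 182*q^2/3 - 245*q/9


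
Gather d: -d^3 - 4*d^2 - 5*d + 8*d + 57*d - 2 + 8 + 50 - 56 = -d^3 - 4*d^2 + 60*d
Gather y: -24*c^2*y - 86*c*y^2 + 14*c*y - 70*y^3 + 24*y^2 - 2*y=-70*y^3 + y^2*(24 - 86*c) + y*(-24*c^2 + 14*c - 2)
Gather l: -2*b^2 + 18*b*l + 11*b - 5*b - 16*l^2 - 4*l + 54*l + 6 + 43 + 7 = -2*b^2 + 6*b - 16*l^2 + l*(18*b + 50) + 56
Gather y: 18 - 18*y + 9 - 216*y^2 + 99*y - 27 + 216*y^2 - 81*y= 0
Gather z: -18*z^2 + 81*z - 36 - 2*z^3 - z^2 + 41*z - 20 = -2*z^3 - 19*z^2 + 122*z - 56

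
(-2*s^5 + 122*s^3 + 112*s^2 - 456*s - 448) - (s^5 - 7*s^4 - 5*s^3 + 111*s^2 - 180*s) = -3*s^5 + 7*s^4 + 127*s^3 + s^2 - 276*s - 448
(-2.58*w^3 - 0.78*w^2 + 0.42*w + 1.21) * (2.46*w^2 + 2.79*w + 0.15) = -6.3468*w^5 - 9.117*w^4 - 1.53*w^3 + 4.0314*w^2 + 3.4389*w + 0.1815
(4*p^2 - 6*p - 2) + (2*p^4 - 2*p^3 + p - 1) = 2*p^4 - 2*p^3 + 4*p^2 - 5*p - 3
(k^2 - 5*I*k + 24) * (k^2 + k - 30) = k^4 + k^3 - 5*I*k^3 - 6*k^2 - 5*I*k^2 + 24*k + 150*I*k - 720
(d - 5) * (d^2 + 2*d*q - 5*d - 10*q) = d^3 + 2*d^2*q - 10*d^2 - 20*d*q + 25*d + 50*q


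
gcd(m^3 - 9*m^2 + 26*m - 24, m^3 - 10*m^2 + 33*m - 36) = m^2 - 7*m + 12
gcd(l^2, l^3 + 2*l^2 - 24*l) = l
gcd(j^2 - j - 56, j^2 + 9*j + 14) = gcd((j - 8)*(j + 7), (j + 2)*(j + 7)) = j + 7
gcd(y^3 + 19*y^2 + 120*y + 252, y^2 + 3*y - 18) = y + 6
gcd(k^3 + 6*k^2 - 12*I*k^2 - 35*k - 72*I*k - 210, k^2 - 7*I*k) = k - 7*I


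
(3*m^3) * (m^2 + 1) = 3*m^5 + 3*m^3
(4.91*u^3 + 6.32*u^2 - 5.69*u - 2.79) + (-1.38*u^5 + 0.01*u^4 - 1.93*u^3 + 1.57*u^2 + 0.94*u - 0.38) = -1.38*u^5 + 0.01*u^4 + 2.98*u^3 + 7.89*u^2 - 4.75*u - 3.17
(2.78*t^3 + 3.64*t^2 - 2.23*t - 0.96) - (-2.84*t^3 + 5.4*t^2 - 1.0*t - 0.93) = 5.62*t^3 - 1.76*t^2 - 1.23*t - 0.0299999999999999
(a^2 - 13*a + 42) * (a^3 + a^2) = a^5 - 12*a^4 + 29*a^3 + 42*a^2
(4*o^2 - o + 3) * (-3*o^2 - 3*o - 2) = -12*o^4 - 9*o^3 - 14*o^2 - 7*o - 6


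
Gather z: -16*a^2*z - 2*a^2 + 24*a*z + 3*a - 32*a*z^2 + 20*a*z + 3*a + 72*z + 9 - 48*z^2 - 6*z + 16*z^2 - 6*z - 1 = -2*a^2 + 6*a + z^2*(-32*a - 32) + z*(-16*a^2 + 44*a + 60) + 8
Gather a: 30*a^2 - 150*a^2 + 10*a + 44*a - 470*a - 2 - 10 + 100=-120*a^2 - 416*a + 88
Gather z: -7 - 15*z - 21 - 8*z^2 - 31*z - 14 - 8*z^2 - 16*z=-16*z^2 - 62*z - 42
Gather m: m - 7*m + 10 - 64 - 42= -6*m - 96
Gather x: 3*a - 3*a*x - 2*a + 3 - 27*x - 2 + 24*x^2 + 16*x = a + 24*x^2 + x*(-3*a - 11) + 1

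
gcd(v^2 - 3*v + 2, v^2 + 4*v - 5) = v - 1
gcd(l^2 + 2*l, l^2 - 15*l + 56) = 1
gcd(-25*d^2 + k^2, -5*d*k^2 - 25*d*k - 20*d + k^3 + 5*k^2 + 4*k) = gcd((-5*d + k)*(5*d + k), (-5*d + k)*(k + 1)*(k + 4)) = 5*d - k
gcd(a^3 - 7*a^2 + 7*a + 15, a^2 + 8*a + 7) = a + 1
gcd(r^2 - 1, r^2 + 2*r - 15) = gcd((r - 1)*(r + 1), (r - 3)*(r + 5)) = 1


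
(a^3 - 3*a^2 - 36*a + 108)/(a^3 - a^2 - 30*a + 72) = (a - 6)/(a - 4)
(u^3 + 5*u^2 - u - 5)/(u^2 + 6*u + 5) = u - 1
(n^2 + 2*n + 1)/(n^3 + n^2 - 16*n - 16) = (n + 1)/(n^2 - 16)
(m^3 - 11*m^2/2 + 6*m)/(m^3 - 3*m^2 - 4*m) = (m - 3/2)/(m + 1)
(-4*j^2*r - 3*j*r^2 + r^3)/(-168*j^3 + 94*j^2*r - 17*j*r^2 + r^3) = r*(j + r)/(42*j^2 - 13*j*r + r^2)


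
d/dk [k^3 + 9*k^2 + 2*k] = 3*k^2 + 18*k + 2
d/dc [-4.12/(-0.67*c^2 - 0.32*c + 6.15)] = (-5.5208*c - 1.3184)/(0.67*c^2 + 0.32*c - 6.15)^2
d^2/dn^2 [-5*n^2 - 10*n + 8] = -10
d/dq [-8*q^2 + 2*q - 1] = 2 - 16*q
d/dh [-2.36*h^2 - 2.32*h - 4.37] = -4.72*h - 2.32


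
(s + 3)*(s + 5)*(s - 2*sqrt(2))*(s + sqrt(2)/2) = s^4 - 3*sqrt(2)*s^3/2 + 8*s^3 - 12*sqrt(2)*s^2 + 13*s^2 - 45*sqrt(2)*s/2 - 16*s - 30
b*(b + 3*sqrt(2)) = b^2 + 3*sqrt(2)*b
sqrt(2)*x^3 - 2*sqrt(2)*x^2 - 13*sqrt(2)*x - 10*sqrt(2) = (x - 5)*(x + 2)*(sqrt(2)*x + sqrt(2))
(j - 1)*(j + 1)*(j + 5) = j^3 + 5*j^2 - j - 5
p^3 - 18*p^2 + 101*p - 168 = (p - 8)*(p - 7)*(p - 3)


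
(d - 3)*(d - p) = d^2 - d*p - 3*d + 3*p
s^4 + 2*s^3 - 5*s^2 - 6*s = s*(s - 2)*(s + 1)*(s + 3)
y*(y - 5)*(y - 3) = y^3 - 8*y^2 + 15*y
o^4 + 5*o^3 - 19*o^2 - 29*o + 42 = (o - 3)*(o - 1)*(o + 2)*(o + 7)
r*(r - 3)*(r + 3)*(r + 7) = r^4 + 7*r^3 - 9*r^2 - 63*r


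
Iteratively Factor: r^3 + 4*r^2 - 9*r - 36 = (r - 3)*(r^2 + 7*r + 12) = (r - 3)*(r + 3)*(r + 4)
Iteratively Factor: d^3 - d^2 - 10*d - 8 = (d - 4)*(d^2 + 3*d + 2) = (d - 4)*(d + 1)*(d + 2)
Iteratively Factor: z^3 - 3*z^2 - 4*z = (z)*(z^2 - 3*z - 4) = z*(z + 1)*(z - 4)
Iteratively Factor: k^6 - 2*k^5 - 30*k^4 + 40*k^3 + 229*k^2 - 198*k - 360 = (k - 5)*(k^5 + 3*k^4 - 15*k^3 - 35*k^2 + 54*k + 72) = (k - 5)*(k - 2)*(k^4 + 5*k^3 - 5*k^2 - 45*k - 36) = (k - 5)*(k - 2)*(k + 3)*(k^3 + 2*k^2 - 11*k - 12) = (k - 5)*(k - 3)*(k - 2)*(k + 3)*(k^2 + 5*k + 4) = (k - 5)*(k - 3)*(k - 2)*(k + 3)*(k + 4)*(k + 1)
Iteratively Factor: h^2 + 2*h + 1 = (h + 1)*(h + 1)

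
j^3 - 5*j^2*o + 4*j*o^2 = j*(j - 4*o)*(j - o)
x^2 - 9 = (x - 3)*(x + 3)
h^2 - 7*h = h*(h - 7)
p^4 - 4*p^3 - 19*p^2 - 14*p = p*(p - 7)*(p + 1)*(p + 2)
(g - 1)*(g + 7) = g^2 + 6*g - 7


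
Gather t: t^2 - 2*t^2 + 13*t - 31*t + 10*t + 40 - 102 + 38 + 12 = -t^2 - 8*t - 12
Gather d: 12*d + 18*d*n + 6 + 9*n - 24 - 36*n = d*(18*n + 12) - 27*n - 18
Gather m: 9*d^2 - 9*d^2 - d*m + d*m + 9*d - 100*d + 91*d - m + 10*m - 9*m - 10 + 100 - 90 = 0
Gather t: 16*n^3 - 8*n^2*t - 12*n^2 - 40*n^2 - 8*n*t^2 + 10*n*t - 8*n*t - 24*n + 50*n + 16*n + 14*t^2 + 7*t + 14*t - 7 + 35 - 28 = 16*n^3 - 52*n^2 + 42*n + t^2*(14 - 8*n) + t*(-8*n^2 + 2*n + 21)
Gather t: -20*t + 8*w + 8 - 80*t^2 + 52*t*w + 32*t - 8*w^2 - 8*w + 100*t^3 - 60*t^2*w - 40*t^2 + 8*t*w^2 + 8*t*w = 100*t^3 + t^2*(-60*w - 120) + t*(8*w^2 + 60*w + 12) - 8*w^2 + 8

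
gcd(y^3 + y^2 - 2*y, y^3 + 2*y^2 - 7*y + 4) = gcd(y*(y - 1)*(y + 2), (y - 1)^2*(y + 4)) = y - 1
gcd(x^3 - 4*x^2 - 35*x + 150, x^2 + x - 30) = x^2 + x - 30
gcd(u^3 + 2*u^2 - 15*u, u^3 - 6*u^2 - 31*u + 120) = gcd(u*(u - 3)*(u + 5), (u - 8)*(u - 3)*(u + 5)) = u^2 + 2*u - 15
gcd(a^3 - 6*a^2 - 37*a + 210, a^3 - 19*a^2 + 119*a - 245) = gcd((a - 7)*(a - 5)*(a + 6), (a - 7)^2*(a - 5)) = a^2 - 12*a + 35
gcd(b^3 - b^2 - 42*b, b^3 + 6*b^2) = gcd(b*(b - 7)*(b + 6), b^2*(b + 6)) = b^2 + 6*b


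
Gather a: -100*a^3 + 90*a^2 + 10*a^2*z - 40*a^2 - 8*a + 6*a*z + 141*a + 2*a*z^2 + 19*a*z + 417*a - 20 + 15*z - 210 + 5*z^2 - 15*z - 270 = -100*a^3 + a^2*(10*z + 50) + a*(2*z^2 + 25*z + 550) + 5*z^2 - 500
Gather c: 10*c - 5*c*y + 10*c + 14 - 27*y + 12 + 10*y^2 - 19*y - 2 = c*(20 - 5*y) + 10*y^2 - 46*y + 24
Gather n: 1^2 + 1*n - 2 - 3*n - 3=-2*n - 4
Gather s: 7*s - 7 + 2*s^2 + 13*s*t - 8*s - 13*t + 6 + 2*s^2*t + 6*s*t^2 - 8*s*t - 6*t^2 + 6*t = s^2*(2*t + 2) + s*(6*t^2 + 5*t - 1) - 6*t^2 - 7*t - 1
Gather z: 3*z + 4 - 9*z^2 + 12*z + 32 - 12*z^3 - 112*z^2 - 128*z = -12*z^3 - 121*z^2 - 113*z + 36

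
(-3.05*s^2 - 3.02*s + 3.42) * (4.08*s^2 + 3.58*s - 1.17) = -12.444*s^4 - 23.2406*s^3 + 6.7105*s^2 + 15.777*s - 4.0014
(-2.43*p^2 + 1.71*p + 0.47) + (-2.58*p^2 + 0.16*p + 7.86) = -5.01*p^2 + 1.87*p + 8.33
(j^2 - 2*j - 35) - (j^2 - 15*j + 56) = 13*j - 91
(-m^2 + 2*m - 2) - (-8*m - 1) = -m^2 + 10*m - 1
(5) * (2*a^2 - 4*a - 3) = 10*a^2 - 20*a - 15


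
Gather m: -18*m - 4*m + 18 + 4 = 22 - 22*m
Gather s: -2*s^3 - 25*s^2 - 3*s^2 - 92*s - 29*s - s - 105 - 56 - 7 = -2*s^3 - 28*s^2 - 122*s - 168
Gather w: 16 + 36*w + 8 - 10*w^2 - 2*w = -10*w^2 + 34*w + 24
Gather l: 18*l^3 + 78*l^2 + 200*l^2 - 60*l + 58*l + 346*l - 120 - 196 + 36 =18*l^3 + 278*l^2 + 344*l - 280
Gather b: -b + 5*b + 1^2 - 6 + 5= 4*b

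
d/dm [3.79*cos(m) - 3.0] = -3.79*sin(m)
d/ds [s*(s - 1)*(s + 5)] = 3*s^2 + 8*s - 5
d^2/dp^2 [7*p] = 0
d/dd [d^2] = 2*d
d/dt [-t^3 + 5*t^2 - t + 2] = -3*t^2 + 10*t - 1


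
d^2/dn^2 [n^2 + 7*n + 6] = 2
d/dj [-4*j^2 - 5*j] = -8*j - 5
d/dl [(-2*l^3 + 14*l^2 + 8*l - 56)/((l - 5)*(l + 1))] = 2*(-l^4 + 8*l^3 - 17*l^2 - 14*l - 132)/(l^4 - 8*l^3 + 6*l^2 + 40*l + 25)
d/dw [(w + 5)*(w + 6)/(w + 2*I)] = (-(w + 5)*(w + 6) + (w + 2*I)*(2*w + 11))/(w + 2*I)^2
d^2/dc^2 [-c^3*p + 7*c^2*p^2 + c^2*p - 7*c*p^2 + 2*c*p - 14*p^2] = 2*p*(-3*c + 7*p + 1)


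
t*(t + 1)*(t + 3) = t^3 + 4*t^2 + 3*t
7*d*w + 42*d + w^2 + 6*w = (7*d + w)*(w + 6)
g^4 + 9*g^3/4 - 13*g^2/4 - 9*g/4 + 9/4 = (g - 1)*(g - 3/4)*(g + 1)*(g + 3)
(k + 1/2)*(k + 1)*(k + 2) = k^3 + 7*k^2/2 + 7*k/2 + 1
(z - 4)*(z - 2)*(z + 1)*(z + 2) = z^4 - 3*z^3 - 8*z^2 + 12*z + 16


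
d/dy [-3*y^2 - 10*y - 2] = -6*y - 10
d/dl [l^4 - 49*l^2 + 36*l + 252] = 4*l^3 - 98*l + 36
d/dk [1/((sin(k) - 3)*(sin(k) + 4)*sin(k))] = (-3*cos(k) - 2/tan(k) + 12*cos(k)/sin(k)^2)/((sin(k) - 3)^2*(sin(k) + 4)^2)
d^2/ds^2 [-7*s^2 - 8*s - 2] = -14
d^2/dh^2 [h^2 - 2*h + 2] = 2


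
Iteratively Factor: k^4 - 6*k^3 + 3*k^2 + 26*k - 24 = (k - 4)*(k^3 - 2*k^2 - 5*k + 6) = (k - 4)*(k + 2)*(k^2 - 4*k + 3) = (k - 4)*(k - 3)*(k + 2)*(k - 1)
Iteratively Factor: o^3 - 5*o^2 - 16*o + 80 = (o - 4)*(o^2 - o - 20) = (o - 5)*(o - 4)*(o + 4)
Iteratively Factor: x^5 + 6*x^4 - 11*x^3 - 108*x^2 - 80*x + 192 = (x + 4)*(x^4 + 2*x^3 - 19*x^2 - 32*x + 48) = (x - 4)*(x + 4)*(x^3 + 6*x^2 + 5*x - 12) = (x - 4)*(x + 4)^2*(x^2 + 2*x - 3) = (x - 4)*(x + 3)*(x + 4)^2*(x - 1)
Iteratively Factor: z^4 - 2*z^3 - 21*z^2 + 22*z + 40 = (z + 1)*(z^3 - 3*z^2 - 18*z + 40) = (z + 1)*(z + 4)*(z^2 - 7*z + 10) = (z - 2)*(z + 1)*(z + 4)*(z - 5)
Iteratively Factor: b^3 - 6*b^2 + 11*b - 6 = (b - 1)*(b^2 - 5*b + 6) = (b - 2)*(b - 1)*(b - 3)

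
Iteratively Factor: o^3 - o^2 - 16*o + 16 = (o + 4)*(o^2 - 5*o + 4) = (o - 4)*(o + 4)*(o - 1)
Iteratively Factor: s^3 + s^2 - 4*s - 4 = (s + 2)*(s^2 - s - 2) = (s - 2)*(s + 2)*(s + 1)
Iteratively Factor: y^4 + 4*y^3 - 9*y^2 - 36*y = (y - 3)*(y^3 + 7*y^2 + 12*y) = (y - 3)*(y + 4)*(y^2 + 3*y) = (y - 3)*(y + 3)*(y + 4)*(y)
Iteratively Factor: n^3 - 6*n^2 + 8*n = (n)*(n^2 - 6*n + 8) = n*(n - 4)*(n - 2)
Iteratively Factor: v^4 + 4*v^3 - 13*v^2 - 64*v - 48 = (v + 4)*(v^3 - 13*v - 12) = (v + 1)*(v + 4)*(v^2 - v - 12) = (v - 4)*(v + 1)*(v + 4)*(v + 3)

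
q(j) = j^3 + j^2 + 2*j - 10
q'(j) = 3*j^2 + 2*j + 2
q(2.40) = 14.38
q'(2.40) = 24.08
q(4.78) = 131.62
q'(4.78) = 80.11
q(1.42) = -2.28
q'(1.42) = 10.89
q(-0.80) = -11.47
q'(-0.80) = 2.32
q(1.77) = 2.22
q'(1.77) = 14.94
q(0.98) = -6.14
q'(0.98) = 6.84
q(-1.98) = -17.80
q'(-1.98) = 9.80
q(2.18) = 9.47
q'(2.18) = 20.62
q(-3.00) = -34.00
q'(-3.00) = 23.00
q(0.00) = -10.00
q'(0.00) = 2.00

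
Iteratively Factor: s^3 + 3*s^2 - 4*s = (s - 1)*(s^2 + 4*s) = s*(s - 1)*(s + 4)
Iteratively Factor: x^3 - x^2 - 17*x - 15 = (x - 5)*(x^2 + 4*x + 3) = (x - 5)*(x + 3)*(x + 1)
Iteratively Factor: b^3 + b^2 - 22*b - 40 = (b + 2)*(b^2 - b - 20) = (b + 2)*(b + 4)*(b - 5)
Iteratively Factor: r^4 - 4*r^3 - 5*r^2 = (r + 1)*(r^3 - 5*r^2) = r*(r + 1)*(r^2 - 5*r) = r*(r - 5)*(r + 1)*(r)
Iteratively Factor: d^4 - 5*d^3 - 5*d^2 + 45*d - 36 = (d - 3)*(d^3 - 2*d^2 - 11*d + 12) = (d - 3)*(d + 3)*(d^2 - 5*d + 4) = (d - 4)*(d - 3)*(d + 3)*(d - 1)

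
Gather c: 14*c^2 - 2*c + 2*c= 14*c^2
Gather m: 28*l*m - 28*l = 28*l*m - 28*l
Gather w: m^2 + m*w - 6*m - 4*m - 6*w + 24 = m^2 - 10*m + w*(m - 6) + 24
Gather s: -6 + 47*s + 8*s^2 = 8*s^2 + 47*s - 6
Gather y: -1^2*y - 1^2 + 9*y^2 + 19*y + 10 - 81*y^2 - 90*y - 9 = -72*y^2 - 72*y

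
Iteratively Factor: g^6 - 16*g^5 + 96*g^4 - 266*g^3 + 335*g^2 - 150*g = (g - 2)*(g^5 - 14*g^4 + 68*g^3 - 130*g^2 + 75*g) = (g - 5)*(g - 2)*(g^4 - 9*g^3 + 23*g^2 - 15*g) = (g - 5)^2*(g - 2)*(g^3 - 4*g^2 + 3*g) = (g - 5)^2*(g - 3)*(g - 2)*(g^2 - g) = (g - 5)^2*(g - 3)*(g - 2)*(g - 1)*(g)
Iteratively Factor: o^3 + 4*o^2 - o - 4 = (o - 1)*(o^2 + 5*o + 4) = (o - 1)*(o + 1)*(o + 4)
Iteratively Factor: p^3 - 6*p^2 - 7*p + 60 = (p + 3)*(p^2 - 9*p + 20) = (p - 5)*(p + 3)*(p - 4)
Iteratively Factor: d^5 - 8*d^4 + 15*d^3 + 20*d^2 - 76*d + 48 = (d - 2)*(d^4 - 6*d^3 + 3*d^2 + 26*d - 24) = (d - 2)*(d + 2)*(d^3 - 8*d^2 + 19*d - 12) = (d - 3)*(d - 2)*(d + 2)*(d^2 - 5*d + 4) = (d - 3)*(d - 2)*(d - 1)*(d + 2)*(d - 4)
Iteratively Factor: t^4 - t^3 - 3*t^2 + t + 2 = (t - 2)*(t^3 + t^2 - t - 1) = (t - 2)*(t - 1)*(t^2 + 2*t + 1) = (t - 2)*(t - 1)*(t + 1)*(t + 1)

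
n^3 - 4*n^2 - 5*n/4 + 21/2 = (n - 7/2)*(n - 2)*(n + 3/2)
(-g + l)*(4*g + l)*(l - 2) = -4*g^2*l + 8*g^2 + 3*g*l^2 - 6*g*l + l^3 - 2*l^2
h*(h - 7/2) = h^2 - 7*h/2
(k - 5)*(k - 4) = k^2 - 9*k + 20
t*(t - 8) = t^2 - 8*t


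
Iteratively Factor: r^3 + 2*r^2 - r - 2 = (r - 1)*(r^2 + 3*r + 2) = (r - 1)*(r + 1)*(r + 2)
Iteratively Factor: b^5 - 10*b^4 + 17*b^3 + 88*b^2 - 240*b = (b)*(b^4 - 10*b^3 + 17*b^2 + 88*b - 240) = b*(b - 4)*(b^3 - 6*b^2 - 7*b + 60) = b*(b - 4)*(b + 3)*(b^2 - 9*b + 20) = b*(b - 5)*(b - 4)*(b + 3)*(b - 4)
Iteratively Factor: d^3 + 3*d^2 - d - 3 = (d - 1)*(d^2 + 4*d + 3) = (d - 1)*(d + 1)*(d + 3)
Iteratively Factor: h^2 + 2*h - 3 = (h - 1)*(h + 3)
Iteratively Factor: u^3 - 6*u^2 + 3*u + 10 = (u - 5)*(u^2 - u - 2) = (u - 5)*(u + 1)*(u - 2)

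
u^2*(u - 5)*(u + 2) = u^4 - 3*u^3 - 10*u^2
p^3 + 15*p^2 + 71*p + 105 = (p + 3)*(p + 5)*(p + 7)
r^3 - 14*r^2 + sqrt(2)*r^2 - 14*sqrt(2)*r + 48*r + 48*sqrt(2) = (r - 8)*(r - 6)*(r + sqrt(2))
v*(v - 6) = v^2 - 6*v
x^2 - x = x*(x - 1)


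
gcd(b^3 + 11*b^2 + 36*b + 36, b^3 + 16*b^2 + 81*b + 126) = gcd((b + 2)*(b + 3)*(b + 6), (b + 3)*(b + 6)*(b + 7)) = b^2 + 9*b + 18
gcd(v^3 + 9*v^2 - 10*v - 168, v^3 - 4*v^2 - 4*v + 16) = v - 4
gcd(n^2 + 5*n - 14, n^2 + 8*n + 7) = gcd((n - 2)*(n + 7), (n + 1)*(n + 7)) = n + 7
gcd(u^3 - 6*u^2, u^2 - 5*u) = u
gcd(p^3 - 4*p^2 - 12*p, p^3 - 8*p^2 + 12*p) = p^2 - 6*p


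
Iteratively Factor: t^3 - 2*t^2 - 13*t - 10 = (t - 5)*(t^2 + 3*t + 2) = (t - 5)*(t + 1)*(t + 2)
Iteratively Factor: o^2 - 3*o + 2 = (o - 2)*(o - 1)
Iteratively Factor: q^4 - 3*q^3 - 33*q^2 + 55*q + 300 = (q + 4)*(q^3 - 7*q^2 - 5*q + 75) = (q - 5)*(q + 4)*(q^2 - 2*q - 15) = (q - 5)^2*(q + 4)*(q + 3)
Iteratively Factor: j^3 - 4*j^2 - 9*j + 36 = (j + 3)*(j^2 - 7*j + 12) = (j - 3)*(j + 3)*(j - 4)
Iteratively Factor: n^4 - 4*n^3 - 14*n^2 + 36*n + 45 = (n + 1)*(n^3 - 5*n^2 - 9*n + 45) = (n - 3)*(n + 1)*(n^2 - 2*n - 15) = (n - 3)*(n + 1)*(n + 3)*(n - 5)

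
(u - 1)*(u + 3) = u^2 + 2*u - 3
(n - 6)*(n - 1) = n^2 - 7*n + 6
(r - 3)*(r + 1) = r^2 - 2*r - 3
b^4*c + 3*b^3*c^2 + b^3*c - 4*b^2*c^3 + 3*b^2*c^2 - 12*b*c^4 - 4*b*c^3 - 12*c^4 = (b - 2*c)*(b + 2*c)*(b + 3*c)*(b*c + c)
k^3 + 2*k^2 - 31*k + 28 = (k - 4)*(k - 1)*(k + 7)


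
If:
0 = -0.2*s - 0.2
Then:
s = -1.00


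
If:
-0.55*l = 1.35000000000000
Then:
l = -2.45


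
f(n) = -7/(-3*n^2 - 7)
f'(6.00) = -0.02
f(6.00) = 0.06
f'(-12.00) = 0.00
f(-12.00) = 0.02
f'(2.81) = -0.13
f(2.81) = 0.23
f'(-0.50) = 0.35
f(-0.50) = 0.90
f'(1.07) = -0.41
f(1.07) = 0.67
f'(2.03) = -0.23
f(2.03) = 0.36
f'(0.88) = -0.43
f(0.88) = 0.75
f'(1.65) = -0.30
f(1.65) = 0.46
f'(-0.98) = 0.42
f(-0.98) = 0.71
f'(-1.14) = 0.40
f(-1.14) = 0.64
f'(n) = -42*n/(-3*n^2 - 7)^2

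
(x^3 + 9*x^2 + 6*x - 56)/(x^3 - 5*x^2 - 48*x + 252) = (x^2 + 2*x - 8)/(x^2 - 12*x + 36)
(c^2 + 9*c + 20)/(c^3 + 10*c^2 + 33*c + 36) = (c + 5)/(c^2 + 6*c + 9)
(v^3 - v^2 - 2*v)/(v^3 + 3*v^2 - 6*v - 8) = v/(v + 4)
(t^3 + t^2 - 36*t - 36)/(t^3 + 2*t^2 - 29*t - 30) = (t - 6)/(t - 5)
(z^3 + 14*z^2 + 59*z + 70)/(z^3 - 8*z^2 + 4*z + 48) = (z^2 + 12*z + 35)/(z^2 - 10*z + 24)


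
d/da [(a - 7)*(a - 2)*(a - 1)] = 3*a^2 - 20*a + 23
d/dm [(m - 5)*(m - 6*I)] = 2*m - 5 - 6*I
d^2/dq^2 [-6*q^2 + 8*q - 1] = -12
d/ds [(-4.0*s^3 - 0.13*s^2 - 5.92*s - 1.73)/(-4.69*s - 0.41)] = (37.52*s^3 + 5.5297*s^2 + 0.1066*s - 5.6865)/(21.9961*s^2 + 3.8458*s + 0.1681)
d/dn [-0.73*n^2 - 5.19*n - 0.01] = -1.46*n - 5.19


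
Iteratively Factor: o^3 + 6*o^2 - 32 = (o + 4)*(o^2 + 2*o - 8) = (o - 2)*(o + 4)*(o + 4)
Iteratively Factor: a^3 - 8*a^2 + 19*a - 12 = (a - 1)*(a^2 - 7*a + 12) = (a - 4)*(a - 1)*(a - 3)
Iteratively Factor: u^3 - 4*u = (u + 2)*(u^2 - 2*u) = (u - 2)*(u + 2)*(u)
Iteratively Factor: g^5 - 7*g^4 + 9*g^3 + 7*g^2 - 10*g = (g - 1)*(g^4 - 6*g^3 + 3*g^2 + 10*g) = g*(g - 1)*(g^3 - 6*g^2 + 3*g + 10) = g*(g - 2)*(g - 1)*(g^2 - 4*g - 5) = g*(g - 5)*(g - 2)*(g - 1)*(g + 1)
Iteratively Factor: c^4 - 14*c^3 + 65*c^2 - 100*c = (c - 5)*(c^3 - 9*c^2 + 20*c) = (c - 5)*(c - 4)*(c^2 - 5*c) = c*(c - 5)*(c - 4)*(c - 5)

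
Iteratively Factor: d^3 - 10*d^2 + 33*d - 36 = (d - 3)*(d^2 - 7*d + 12) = (d - 3)^2*(d - 4)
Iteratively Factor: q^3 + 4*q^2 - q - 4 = (q + 4)*(q^2 - 1) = (q + 1)*(q + 4)*(q - 1)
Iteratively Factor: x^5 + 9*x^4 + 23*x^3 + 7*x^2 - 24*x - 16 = (x + 4)*(x^4 + 5*x^3 + 3*x^2 - 5*x - 4) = (x - 1)*(x + 4)*(x^3 + 6*x^2 + 9*x + 4) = (x - 1)*(x + 1)*(x + 4)*(x^2 + 5*x + 4) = (x - 1)*(x + 1)*(x + 4)^2*(x + 1)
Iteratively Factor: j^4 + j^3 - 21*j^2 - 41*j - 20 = (j + 1)*(j^3 - 21*j - 20) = (j + 1)*(j + 4)*(j^2 - 4*j - 5) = (j - 5)*(j + 1)*(j + 4)*(j + 1)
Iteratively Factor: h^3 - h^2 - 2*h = (h)*(h^2 - h - 2) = h*(h - 2)*(h + 1)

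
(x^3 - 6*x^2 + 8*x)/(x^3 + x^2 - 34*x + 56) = x/(x + 7)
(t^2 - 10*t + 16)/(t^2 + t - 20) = (t^2 - 10*t + 16)/(t^2 + t - 20)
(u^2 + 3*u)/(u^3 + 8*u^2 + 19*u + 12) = u/(u^2 + 5*u + 4)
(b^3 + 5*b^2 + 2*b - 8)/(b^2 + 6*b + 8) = b - 1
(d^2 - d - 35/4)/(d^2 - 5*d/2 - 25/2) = (d - 7/2)/(d - 5)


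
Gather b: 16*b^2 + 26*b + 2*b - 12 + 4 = 16*b^2 + 28*b - 8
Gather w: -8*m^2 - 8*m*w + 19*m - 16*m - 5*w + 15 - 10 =-8*m^2 + 3*m + w*(-8*m - 5) + 5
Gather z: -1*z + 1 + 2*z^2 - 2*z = 2*z^2 - 3*z + 1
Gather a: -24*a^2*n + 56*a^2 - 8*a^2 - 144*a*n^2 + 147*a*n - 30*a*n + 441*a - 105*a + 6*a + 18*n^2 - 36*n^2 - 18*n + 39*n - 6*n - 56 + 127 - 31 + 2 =a^2*(48 - 24*n) + a*(-144*n^2 + 117*n + 342) - 18*n^2 + 15*n + 42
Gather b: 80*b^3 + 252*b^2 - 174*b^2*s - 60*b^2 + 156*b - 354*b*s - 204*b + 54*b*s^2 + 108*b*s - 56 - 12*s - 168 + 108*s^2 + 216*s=80*b^3 + b^2*(192 - 174*s) + b*(54*s^2 - 246*s - 48) + 108*s^2 + 204*s - 224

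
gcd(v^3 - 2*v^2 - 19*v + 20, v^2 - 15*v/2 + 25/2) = v - 5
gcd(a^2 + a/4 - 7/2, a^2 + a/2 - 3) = a + 2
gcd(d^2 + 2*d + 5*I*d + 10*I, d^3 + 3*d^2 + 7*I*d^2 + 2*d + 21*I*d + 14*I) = d + 2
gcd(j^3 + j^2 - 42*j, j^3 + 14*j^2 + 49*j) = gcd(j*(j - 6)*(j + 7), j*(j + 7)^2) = j^2 + 7*j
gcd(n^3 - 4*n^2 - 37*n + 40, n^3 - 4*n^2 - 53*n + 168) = n - 8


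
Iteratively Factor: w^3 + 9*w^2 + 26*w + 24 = (w + 4)*(w^2 + 5*w + 6) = (w + 3)*(w + 4)*(w + 2)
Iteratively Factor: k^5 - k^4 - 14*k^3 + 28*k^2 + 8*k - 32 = (k + 4)*(k^4 - 5*k^3 + 6*k^2 + 4*k - 8) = (k + 1)*(k + 4)*(k^3 - 6*k^2 + 12*k - 8) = (k - 2)*(k + 1)*(k + 4)*(k^2 - 4*k + 4) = (k - 2)^2*(k + 1)*(k + 4)*(k - 2)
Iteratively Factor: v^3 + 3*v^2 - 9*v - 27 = (v - 3)*(v^2 + 6*v + 9) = (v - 3)*(v + 3)*(v + 3)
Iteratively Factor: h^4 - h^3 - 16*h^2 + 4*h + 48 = (h + 2)*(h^3 - 3*h^2 - 10*h + 24) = (h + 2)*(h + 3)*(h^2 - 6*h + 8) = (h - 4)*(h + 2)*(h + 3)*(h - 2)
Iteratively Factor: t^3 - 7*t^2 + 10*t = (t - 5)*(t^2 - 2*t) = t*(t - 5)*(t - 2)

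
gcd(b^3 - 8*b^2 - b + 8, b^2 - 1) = b^2 - 1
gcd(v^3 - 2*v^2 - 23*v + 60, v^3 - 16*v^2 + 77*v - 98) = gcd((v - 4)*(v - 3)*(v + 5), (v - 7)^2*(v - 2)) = 1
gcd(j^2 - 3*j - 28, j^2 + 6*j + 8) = j + 4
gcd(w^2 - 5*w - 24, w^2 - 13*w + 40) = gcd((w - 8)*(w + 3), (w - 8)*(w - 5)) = w - 8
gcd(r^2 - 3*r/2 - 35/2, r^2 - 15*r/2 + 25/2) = r - 5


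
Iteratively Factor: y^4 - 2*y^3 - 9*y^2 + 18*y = (y)*(y^3 - 2*y^2 - 9*y + 18) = y*(y - 2)*(y^2 - 9) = y*(y - 2)*(y + 3)*(y - 3)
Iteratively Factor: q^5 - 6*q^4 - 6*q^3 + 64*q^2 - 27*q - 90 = (q - 5)*(q^4 - q^3 - 11*q^2 + 9*q + 18) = (q - 5)*(q + 1)*(q^3 - 2*q^2 - 9*q + 18) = (q - 5)*(q - 2)*(q + 1)*(q^2 - 9) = (q - 5)*(q - 2)*(q + 1)*(q + 3)*(q - 3)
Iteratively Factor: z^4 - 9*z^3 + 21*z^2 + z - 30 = (z + 1)*(z^3 - 10*z^2 + 31*z - 30) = (z - 3)*(z + 1)*(z^2 - 7*z + 10) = (z - 3)*(z - 2)*(z + 1)*(z - 5)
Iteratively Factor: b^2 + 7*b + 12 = (b + 3)*(b + 4)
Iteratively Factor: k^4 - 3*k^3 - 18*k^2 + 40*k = (k)*(k^3 - 3*k^2 - 18*k + 40) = k*(k - 5)*(k^2 + 2*k - 8) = k*(k - 5)*(k + 4)*(k - 2)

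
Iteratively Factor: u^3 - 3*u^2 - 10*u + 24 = (u - 4)*(u^2 + u - 6) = (u - 4)*(u + 3)*(u - 2)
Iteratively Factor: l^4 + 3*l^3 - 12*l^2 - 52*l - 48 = (l + 2)*(l^3 + l^2 - 14*l - 24) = (l + 2)^2*(l^2 - l - 12) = (l + 2)^2*(l + 3)*(l - 4)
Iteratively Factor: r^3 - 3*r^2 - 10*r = (r - 5)*(r^2 + 2*r) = (r - 5)*(r + 2)*(r)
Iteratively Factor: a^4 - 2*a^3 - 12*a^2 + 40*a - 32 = (a + 4)*(a^3 - 6*a^2 + 12*a - 8) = (a - 2)*(a + 4)*(a^2 - 4*a + 4) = (a - 2)^2*(a + 4)*(a - 2)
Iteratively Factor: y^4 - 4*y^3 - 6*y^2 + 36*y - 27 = (y - 3)*(y^3 - y^2 - 9*y + 9) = (y - 3)*(y + 3)*(y^2 - 4*y + 3) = (y - 3)^2*(y + 3)*(y - 1)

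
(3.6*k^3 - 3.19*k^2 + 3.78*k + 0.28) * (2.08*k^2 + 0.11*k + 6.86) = 7.488*k^5 - 6.2392*k^4 + 32.2075*k^3 - 20.8852*k^2 + 25.9616*k + 1.9208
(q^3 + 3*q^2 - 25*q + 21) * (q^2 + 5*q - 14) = q^5 + 8*q^4 - 24*q^3 - 146*q^2 + 455*q - 294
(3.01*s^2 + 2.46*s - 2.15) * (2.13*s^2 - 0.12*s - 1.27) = 6.4113*s^4 + 4.8786*s^3 - 8.6974*s^2 - 2.8662*s + 2.7305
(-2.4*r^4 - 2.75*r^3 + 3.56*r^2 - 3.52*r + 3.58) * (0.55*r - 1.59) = -1.32*r^5 + 2.3035*r^4 + 6.3305*r^3 - 7.5964*r^2 + 7.5658*r - 5.6922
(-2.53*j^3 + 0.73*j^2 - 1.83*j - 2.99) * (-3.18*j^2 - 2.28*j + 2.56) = 8.0454*j^5 + 3.447*j^4 - 2.3218*j^3 + 15.5494*j^2 + 2.1324*j - 7.6544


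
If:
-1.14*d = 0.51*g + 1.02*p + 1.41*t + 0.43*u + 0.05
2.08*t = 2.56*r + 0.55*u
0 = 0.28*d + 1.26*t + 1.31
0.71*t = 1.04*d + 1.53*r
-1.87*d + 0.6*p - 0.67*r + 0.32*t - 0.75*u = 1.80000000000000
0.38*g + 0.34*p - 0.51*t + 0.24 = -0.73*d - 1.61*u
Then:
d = 0.53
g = -5.94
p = 4.01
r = -0.90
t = -1.16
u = -0.20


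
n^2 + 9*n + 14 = (n + 2)*(n + 7)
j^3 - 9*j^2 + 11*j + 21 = (j - 7)*(j - 3)*(j + 1)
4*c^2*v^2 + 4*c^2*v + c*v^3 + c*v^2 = v*(4*c + v)*(c*v + c)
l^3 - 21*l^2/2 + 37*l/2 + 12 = (l - 8)*(l - 3)*(l + 1/2)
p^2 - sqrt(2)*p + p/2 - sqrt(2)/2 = (p + 1/2)*(p - sqrt(2))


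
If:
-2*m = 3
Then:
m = -3/2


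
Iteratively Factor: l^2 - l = (l)*(l - 1)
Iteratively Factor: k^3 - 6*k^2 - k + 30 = (k - 5)*(k^2 - k - 6) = (k - 5)*(k + 2)*(k - 3)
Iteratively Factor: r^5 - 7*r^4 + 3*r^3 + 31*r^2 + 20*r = (r - 5)*(r^4 - 2*r^3 - 7*r^2 - 4*r) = (r - 5)*(r - 4)*(r^3 + 2*r^2 + r) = (r - 5)*(r - 4)*(r + 1)*(r^2 + r) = r*(r - 5)*(r - 4)*(r + 1)*(r + 1)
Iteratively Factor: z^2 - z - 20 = (z - 5)*(z + 4)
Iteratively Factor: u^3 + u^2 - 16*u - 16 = (u + 4)*(u^2 - 3*u - 4) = (u + 1)*(u + 4)*(u - 4)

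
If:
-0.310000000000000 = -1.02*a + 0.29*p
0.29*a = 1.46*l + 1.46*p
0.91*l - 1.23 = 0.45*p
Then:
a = 0.05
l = 0.91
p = -0.90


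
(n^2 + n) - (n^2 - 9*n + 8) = 10*n - 8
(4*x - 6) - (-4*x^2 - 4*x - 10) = 4*x^2 + 8*x + 4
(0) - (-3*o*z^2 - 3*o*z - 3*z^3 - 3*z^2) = 3*o*z^2 + 3*o*z + 3*z^3 + 3*z^2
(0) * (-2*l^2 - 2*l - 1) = 0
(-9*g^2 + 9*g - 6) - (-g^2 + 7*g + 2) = -8*g^2 + 2*g - 8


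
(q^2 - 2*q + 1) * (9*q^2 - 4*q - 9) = 9*q^4 - 22*q^3 + 8*q^2 + 14*q - 9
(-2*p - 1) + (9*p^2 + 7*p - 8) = 9*p^2 + 5*p - 9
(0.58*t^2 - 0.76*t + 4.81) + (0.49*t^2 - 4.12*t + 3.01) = 1.07*t^2 - 4.88*t + 7.82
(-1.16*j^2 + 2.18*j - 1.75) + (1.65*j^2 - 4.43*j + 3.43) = 0.49*j^2 - 2.25*j + 1.68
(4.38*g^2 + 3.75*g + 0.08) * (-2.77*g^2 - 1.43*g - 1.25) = -12.1326*g^4 - 16.6509*g^3 - 11.0591*g^2 - 4.8019*g - 0.1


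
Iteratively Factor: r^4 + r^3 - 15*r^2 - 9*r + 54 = (r + 3)*(r^3 - 2*r^2 - 9*r + 18) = (r - 3)*(r + 3)*(r^2 + r - 6) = (r - 3)*(r - 2)*(r + 3)*(r + 3)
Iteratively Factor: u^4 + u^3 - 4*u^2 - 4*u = (u + 2)*(u^3 - u^2 - 2*u) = (u - 2)*(u + 2)*(u^2 + u) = u*(u - 2)*(u + 2)*(u + 1)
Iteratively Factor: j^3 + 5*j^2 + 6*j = (j + 3)*(j^2 + 2*j) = j*(j + 3)*(j + 2)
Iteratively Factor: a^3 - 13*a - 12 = (a + 1)*(a^2 - a - 12) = (a - 4)*(a + 1)*(a + 3)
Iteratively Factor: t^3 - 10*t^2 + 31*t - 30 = (t - 3)*(t^2 - 7*t + 10) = (t - 3)*(t - 2)*(t - 5)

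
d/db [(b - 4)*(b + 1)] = 2*b - 3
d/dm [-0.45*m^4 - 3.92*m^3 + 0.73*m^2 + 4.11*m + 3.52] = -1.8*m^3 - 11.76*m^2 + 1.46*m + 4.11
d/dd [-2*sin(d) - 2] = -2*cos(d)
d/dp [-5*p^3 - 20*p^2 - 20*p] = -15*p^2 - 40*p - 20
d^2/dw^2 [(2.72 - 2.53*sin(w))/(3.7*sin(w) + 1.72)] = (-53.33772*sin(w)^2 + 24.794832*sin(w) + 106.67544)/(50.653*sin(w)^3 + 70.6404*sin(w)^2 + 32.83824*sin(w) + 5.088448)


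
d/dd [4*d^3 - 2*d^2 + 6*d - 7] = 12*d^2 - 4*d + 6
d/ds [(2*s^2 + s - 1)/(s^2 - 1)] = -1/(s^2 - 2*s + 1)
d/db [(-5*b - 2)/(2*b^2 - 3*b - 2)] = 2*(5*b^2 + 4*b + 2)/(4*b^4 - 12*b^3 + b^2 + 12*b + 4)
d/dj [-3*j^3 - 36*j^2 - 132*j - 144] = -9*j^2 - 72*j - 132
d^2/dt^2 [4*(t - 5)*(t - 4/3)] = 8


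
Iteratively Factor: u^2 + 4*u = (u)*(u + 4)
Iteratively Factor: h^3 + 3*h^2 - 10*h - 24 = (h + 2)*(h^2 + h - 12) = (h - 3)*(h + 2)*(h + 4)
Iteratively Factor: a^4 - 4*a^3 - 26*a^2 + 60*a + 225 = (a - 5)*(a^3 + a^2 - 21*a - 45) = (a - 5)^2*(a^2 + 6*a + 9) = (a - 5)^2*(a + 3)*(a + 3)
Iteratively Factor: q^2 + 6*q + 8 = (q + 2)*(q + 4)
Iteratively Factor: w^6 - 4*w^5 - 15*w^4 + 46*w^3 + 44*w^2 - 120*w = (w)*(w^5 - 4*w^4 - 15*w^3 + 46*w^2 + 44*w - 120) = w*(w - 5)*(w^4 + w^3 - 10*w^2 - 4*w + 24) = w*(w - 5)*(w - 2)*(w^3 + 3*w^2 - 4*w - 12) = w*(w - 5)*(w - 2)^2*(w^2 + 5*w + 6) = w*(w - 5)*(w - 2)^2*(w + 2)*(w + 3)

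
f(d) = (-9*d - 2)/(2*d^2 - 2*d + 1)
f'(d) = (2 - 4*d)*(-9*d - 2)/(2*d^2 - 2*d + 1)^2 - 9/(2*d^2 - 2*d + 1) = (18*d^2 + 8*d - 13)/(4*d^4 - 8*d^3 + 8*d^2 - 4*d + 1)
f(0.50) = -13.00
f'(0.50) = -18.00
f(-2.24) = 1.17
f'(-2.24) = 0.25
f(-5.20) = 0.68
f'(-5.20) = 0.10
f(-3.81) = 0.86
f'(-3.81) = 0.15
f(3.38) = -1.90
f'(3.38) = 0.75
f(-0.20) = -0.14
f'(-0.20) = -6.34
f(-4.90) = 0.72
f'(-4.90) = 0.11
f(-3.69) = 0.88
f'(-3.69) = 0.16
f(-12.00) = 0.34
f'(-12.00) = 0.03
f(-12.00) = 0.34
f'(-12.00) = 0.03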